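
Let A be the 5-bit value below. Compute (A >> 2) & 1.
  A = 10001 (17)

Bit 2 is the 3rd from the right.
  10001
    ^
That bit is 0.

Answer: 0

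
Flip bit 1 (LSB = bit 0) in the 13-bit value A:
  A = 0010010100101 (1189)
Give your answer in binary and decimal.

Mask = 1 << 1 = 0000000000010
Bit 1 of A is 0; XOR with the mask flips it to 1.
  0010010100101
^ 0000000000010
---------------
  0010010100111

Answer: 0010010100111 (1191)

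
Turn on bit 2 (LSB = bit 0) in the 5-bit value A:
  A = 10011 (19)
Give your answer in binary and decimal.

Mask = 1 << 2 = 00100
Bit 2 of A is 0, so OR-ing with the mask flips it to 1.
  10011
| 00100
-------
  10111

Answer: 10111 (23)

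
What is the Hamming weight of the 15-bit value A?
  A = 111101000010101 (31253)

111101000010101
1-bits at positions (from bit 0 = LSB): 0, 2, 4, 9, 11, 12, 13, 14
Count = 8

Answer: 8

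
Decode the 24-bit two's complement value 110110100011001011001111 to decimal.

MSB is 1, so the value is negative. Find the magnitude:
1. Invert bits:  001001011100110100110000
2. Add 1:        001001011100110100110001  = 2477361
3. Apply sign:   -2477361

Answer: -2477361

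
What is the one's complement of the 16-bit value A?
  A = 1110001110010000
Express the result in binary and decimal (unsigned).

Flip each bit (0->1, 1->0):
  1110001110010000
  0001110001101111

Answer: 0001110001101111 (7279)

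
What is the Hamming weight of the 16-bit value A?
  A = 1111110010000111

1111110010000111
1-bits at positions (from bit 0 = LSB): 0, 1, 2, 7, 10, 11, 12, 13, 14, 15
Count = 10

Answer: 10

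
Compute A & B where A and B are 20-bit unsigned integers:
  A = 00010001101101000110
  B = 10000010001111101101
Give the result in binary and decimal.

Apply & to each column (1 only where both bits are 1):
  00010001101101000110
& 10000010001111101101
----------------------
  00000000001101000100

Answer: 00000000001101000100 (836)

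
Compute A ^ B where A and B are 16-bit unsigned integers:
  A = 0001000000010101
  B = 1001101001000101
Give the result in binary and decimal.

Apply ^ to each column (1 where bits differ):
  0001000000010101
^ 1001101001000101
------------------
  1000101001010000

Answer: 1000101001010000 (35408)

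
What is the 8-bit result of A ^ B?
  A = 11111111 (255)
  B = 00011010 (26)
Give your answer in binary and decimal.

Apply ^ to each column (1 where bits differ):
  11111111
^ 00011010
----------
  11100101

Answer: 11100101 (229)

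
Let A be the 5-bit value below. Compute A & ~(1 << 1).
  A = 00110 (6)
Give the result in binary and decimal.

Mask = ~(1 << 1) = 11101
Bit 1 of A is 1, so AND-ing with the mask clears it to 0.
  00110
& 11101
-------
  00100

Answer: 00100 (4)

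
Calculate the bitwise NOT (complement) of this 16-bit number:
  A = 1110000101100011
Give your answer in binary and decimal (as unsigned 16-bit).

Flip each bit (0->1, 1->0):
  1110000101100011
  0001111010011100

Answer: 0001111010011100 (7836)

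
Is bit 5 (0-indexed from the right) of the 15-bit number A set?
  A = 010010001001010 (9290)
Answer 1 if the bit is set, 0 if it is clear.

Bit 5 is the 6th from the right.
  010010001001010
           ^
That bit is 0.

Answer: 0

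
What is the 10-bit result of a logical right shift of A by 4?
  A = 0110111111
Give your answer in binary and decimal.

Logical shift right by 4: drop the bottom 4 bit(s), prepend 4 zero(s) on the left.
  0110111111  ->  keep [011011], discard [1111], prepend 0000
= 0000011011

Answer: 0000011011 (27)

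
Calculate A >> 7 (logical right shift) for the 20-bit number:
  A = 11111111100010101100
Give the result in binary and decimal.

Logical shift right by 7: drop the bottom 7 bit(s), prepend 7 zero(s) on the left.
  11111111100010101100  ->  keep [1111111110001], discard [0101100], prepend 0000000
= 00000001111111110001

Answer: 00000001111111110001 (8177)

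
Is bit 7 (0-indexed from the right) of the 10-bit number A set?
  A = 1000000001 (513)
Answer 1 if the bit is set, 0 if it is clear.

Bit 7 is the 8th from the right.
  1000000001
    ^
That bit is 0.

Answer: 0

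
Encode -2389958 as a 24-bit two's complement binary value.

1. Binary of +2389958:  001001000111011111000110
2. Invert bits:     110110111000100000111001
3. Add 1:           110110111000100000111010

Answer: 110110111000100000111010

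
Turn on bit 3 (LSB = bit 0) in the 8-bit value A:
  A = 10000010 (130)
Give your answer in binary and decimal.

Mask = 1 << 3 = 00001000
Bit 3 of A is 0, so OR-ing with the mask flips it to 1.
  10000010
| 00001000
----------
  10001010

Answer: 10001010 (138)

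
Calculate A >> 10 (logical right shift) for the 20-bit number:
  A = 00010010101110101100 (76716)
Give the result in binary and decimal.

Logical shift right by 10: drop the bottom 10 bit(s), prepend 10 zero(s) on the left.
  00010010101110101100  ->  keep [0001001010], discard [1110101100], prepend 0000000000
= 00000000000001001010

Answer: 00000000000001001010 (74)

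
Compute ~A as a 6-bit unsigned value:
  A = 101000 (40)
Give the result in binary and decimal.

Flip each bit (0->1, 1->0):
  101000
  010111

Answer: 010111 (23)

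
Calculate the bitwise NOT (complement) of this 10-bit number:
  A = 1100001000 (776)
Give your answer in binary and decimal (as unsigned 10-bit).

Flip each bit (0->1, 1->0):
  1100001000
  0011110111

Answer: 0011110111 (247)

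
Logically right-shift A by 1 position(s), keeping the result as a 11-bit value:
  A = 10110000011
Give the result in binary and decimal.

Logical shift right by 1: drop the bottom 1 bit(s), prepend 1 zero(s) on the left.
  10110000011  ->  keep [1011000001], discard [1], prepend 0
= 01011000001

Answer: 01011000001 (705)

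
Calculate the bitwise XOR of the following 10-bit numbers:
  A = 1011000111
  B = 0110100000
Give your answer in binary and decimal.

Apply ^ to each column (1 where bits differ):
  1011000111
^ 0110100000
------------
  1101100111

Answer: 1101100111 (871)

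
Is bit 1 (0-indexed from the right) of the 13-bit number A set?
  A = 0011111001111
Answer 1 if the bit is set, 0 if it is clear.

Bit 1 is the 2nd from the right.
  0011111001111
             ^
That bit is 1.

Answer: 1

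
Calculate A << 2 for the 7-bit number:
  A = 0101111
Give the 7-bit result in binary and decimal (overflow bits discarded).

Shift left by 2: drop the top 2 bit(s), append 2 zero(s) on the right.
  0101111  ->  discard [01], keep [01111], append 00
= 0111100

Answer: 0111100 (60)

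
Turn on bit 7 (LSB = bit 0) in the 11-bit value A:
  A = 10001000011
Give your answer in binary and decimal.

Mask = 1 << 7 = 00010000000
Bit 7 of A is 0, so OR-ing with the mask flips it to 1.
  10001000011
| 00010000000
-------------
  10011000011

Answer: 10011000011 (1219)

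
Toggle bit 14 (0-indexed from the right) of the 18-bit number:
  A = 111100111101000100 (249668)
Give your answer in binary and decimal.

Mask = 1 << 14 = 000100000000000000
Bit 14 of A is 1; XOR with the mask flips it to 0.
  111100111101000100
^ 000100000000000000
--------------------
  111000111101000100

Answer: 111000111101000100 (233284)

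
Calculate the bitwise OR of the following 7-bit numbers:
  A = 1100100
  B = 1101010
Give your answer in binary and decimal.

Apply | to each column (1 where either bit is 1):
  1100100
| 1101010
---------
  1101110

Answer: 1101110 (110)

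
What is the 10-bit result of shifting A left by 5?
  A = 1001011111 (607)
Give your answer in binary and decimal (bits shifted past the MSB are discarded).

Shift left by 5: drop the top 5 bit(s), append 5 zero(s) on the right.
  1001011111  ->  discard [10010], keep [11111], append 00000
= 1111100000

Answer: 1111100000 (992)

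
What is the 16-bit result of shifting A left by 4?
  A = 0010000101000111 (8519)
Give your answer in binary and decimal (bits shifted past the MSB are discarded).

Shift left by 4: drop the top 4 bit(s), append 4 zero(s) on the right.
  0010000101000111  ->  discard [0010], keep [000101000111], append 0000
= 0001010001110000

Answer: 0001010001110000 (5232)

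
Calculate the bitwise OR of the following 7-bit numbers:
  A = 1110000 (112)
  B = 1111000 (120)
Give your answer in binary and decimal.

Apply | to each column (1 where either bit is 1):
  1110000
| 1111000
---------
  1111000

Answer: 1111000 (120)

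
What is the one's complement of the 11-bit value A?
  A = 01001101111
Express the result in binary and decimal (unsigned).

Flip each bit (0->1, 1->0):
  01001101111
  10110010000

Answer: 10110010000 (1424)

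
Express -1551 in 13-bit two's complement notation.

1. Binary of +1551:  0011000001111
2. Invert bits:     1100111110000
3. Add 1:           1100111110001

Answer: 1100111110001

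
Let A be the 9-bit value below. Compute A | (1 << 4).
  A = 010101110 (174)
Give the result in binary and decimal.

Mask = 1 << 4 = 000010000
Bit 4 of A is 0, so OR-ing with the mask flips it to 1.
  010101110
| 000010000
-----------
  010111110

Answer: 010111110 (190)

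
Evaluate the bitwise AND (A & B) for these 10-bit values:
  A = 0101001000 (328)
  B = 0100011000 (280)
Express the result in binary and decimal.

Apply & to each column (1 only where both bits are 1):
  0101001000
& 0100011000
------------
  0100001000

Answer: 0100001000 (264)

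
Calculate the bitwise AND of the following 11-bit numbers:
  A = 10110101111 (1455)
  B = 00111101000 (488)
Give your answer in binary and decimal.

Apply & to each column (1 only where both bits are 1):
  10110101111
& 00111101000
-------------
  00110101000

Answer: 00110101000 (424)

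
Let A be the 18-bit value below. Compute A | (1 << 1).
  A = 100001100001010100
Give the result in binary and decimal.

Mask = 1 << 1 = 000000000000000010
Bit 1 of A is 0, so OR-ing with the mask flips it to 1.
  100001100001010100
| 000000000000000010
--------------------
  100001100001010110

Answer: 100001100001010110 (137302)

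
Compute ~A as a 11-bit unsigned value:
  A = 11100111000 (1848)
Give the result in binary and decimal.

Flip each bit (0->1, 1->0):
  11100111000
  00011000111

Answer: 00011000111 (199)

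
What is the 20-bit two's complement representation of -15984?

1. Binary of +15984:  00000011111001110000
2. Invert bits:     11111100000110001111
3. Add 1:           11111100000110010000

Answer: 11111100000110010000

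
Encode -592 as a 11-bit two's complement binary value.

1. Binary of +592:  01001010000
2. Invert bits:     10110101111
3. Add 1:           10110110000

Answer: 10110110000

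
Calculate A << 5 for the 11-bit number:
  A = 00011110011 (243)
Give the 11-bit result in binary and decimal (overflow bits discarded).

Shift left by 5: drop the top 5 bit(s), append 5 zero(s) on the right.
  00011110011  ->  discard [00011], keep [110011], append 00000
= 11001100000

Answer: 11001100000 (1632)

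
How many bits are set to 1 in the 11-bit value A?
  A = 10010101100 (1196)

10010101100
1-bits at positions (from bit 0 = LSB): 2, 3, 5, 7, 10
Count = 5

Answer: 5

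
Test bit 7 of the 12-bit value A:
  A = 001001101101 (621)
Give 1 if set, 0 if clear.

Bit 7 is the 8th from the right.
  001001101101
      ^
That bit is 0.

Answer: 0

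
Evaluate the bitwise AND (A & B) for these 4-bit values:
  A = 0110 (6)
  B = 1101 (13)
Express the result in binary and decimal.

Apply & to each column (1 only where both bits are 1):
  0110
& 1101
------
  0100

Answer: 0100 (4)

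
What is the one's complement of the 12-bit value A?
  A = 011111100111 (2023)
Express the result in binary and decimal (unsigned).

Flip each bit (0->1, 1->0):
  011111100111
  100000011000

Answer: 100000011000 (2072)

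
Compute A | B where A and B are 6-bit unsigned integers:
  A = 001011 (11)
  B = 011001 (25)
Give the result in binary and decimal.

Apply | to each column (1 where either bit is 1):
  001011
| 011001
--------
  011011

Answer: 011011 (27)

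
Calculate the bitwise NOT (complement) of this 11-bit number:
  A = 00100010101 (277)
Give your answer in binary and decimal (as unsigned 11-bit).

Flip each bit (0->1, 1->0):
  00100010101
  11011101010

Answer: 11011101010 (1770)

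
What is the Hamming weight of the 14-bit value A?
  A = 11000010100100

11000010100100
1-bits at positions (from bit 0 = LSB): 2, 5, 7, 12, 13
Count = 5

Answer: 5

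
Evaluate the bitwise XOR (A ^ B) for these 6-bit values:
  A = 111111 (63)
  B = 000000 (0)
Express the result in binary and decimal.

Apply ^ to each column (1 where bits differ):
  111111
^ 000000
--------
  111111

Answer: 111111 (63)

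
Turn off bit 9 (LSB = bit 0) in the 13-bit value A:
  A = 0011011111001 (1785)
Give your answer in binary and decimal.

Mask = ~(1 << 9) = 1110111111111
Bit 9 of A is 1, so AND-ing with the mask clears it to 0.
  0011011111001
& 1110111111111
---------------
  0010011111001

Answer: 0010011111001 (1273)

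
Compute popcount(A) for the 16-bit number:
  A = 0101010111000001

0101010111000001
1-bits at positions (from bit 0 = LSB): 0, 6, 7, 8, 10, 12, 14
Count = 7

Answer: 7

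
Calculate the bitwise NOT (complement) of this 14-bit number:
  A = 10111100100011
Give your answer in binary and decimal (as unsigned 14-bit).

Flip each bit (0->1, 1->0):
  10111100100011
  01000011011100

Answer: 01000011011100 (4316)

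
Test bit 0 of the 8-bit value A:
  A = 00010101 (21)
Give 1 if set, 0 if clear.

Bit 0 is the 1st from the right.
  00010101
         ^
That bit is 1.

Answer: 1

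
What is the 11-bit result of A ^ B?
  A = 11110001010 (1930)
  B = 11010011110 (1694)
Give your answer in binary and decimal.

Apply ^ to each column (1 where bits differ):
  11110001010
^ 11010011110
-------------
  00100010100

Answer: 00100010100 (276)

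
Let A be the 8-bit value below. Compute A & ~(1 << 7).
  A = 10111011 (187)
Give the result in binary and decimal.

Mask = ~(1 << 7) = 01111111
Bit 7 of A is 1, so AND-ing with the mask clears it to 0.
  10111011
& 01111111
----------
  00111011

Answer: 00111011 (59)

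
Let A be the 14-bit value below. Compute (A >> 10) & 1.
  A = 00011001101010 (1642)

Bit 10 is the 11th from the right.
  00011001101010
     ^
That bit is 1.

Answer: 1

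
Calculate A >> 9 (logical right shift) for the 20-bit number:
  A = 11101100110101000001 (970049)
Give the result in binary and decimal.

Logical shift right by 9: drop the bottom 9 bit(s), prepend 9 zero(s) on the left.
  11101100110101000001  ->  keep [11101100110], discard [101000001], prepend 000000000
= 00000000011101100110

Answer: 00000000011101100110 (1894)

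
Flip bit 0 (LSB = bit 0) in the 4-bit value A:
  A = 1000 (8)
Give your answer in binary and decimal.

Mask = 1 << 0 = 0001
Bit 0 of A is 0; XOR with the mask flips it to 1.
  1000
^ 0001
------
  1001

Answer: 1001 (9)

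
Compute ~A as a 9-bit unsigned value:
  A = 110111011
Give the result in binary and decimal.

Flip each bit (0->1, 1->0):
  110111011
  001000100

Answer: 001000100 (68)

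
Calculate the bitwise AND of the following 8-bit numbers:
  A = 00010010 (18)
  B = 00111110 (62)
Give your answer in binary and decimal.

Apply & to each column (1 only where both bits are 1):
  00010010
& 00111110
----------
  00010010

Answer: 00010010 (18)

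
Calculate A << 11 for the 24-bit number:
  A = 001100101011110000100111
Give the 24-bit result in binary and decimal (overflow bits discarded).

Shift left by 11: drop the top 11 bit(s), append 11 zero(s) on the right.
  001100101011110000100111  ->  discard [00110010101], keep [1110000100111], append 00000000000
= 111000010011100000000000

Answer: 111000010011100000000000 (14759936)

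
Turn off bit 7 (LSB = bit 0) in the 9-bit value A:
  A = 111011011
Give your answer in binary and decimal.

Mask = ~(1 << 7) = 101111111
Bit 7 of A is 1, so AND-ing with the mask clears it to 0.
  111011011
& 101111111
-----------
  101011011

Answer: 101011011 (347)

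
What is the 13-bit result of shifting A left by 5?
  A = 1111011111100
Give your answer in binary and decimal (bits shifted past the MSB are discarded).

Shift left by 5: drop the top 5 bit(s), append 5 zero(s) on the right.
  1111011111100  ->  discard [11110], keep [11111100], append 00000
= 1111110000000

Answer: 1111110000000 (8064)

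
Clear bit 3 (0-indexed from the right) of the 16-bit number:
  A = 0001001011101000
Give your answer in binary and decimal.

Mask = ~(1 << 3) = 1111111111110111
Bit 3 of A is 1, so AND-ing with the mask clears it to 0.
  0001001011101000
& 1111111111110111
------------------
  0001001011100000

Answer: 0001001011100000 (4832)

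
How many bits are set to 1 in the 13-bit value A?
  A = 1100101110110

1100101110110
1-bits at positions (from bit 0 = LSB): 1, 2, 4, 5, 6, 8, 11, 12
Count = 8

Answer: 8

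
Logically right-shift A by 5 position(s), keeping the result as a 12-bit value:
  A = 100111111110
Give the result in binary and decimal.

Logical shift right by 5: drop the bottom 5 bit(s), prepend 5 zero(s) on the left.
  100111111110  ->  keep [1001111], discard [11110], prepend 00000
= 000001001111

Answer: 000001001111 (79)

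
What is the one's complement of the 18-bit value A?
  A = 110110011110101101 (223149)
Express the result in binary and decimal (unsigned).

Flip each bit (0->1, 1->0):
  110110011110101101
  001001100001010010

Answer: 001001100001010010 (38994)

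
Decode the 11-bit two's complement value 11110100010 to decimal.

MSB is 1, so the value is negative. Find the magnitude:
1. Invert bits:  00001011101
2. Add 1:        00001011110  = 94
3. Apply sign:   -94

Answer: -94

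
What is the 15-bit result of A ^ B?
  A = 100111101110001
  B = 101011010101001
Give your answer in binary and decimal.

Apply ^ to each column (1 where bits differ):
  100111101110001
^ 101011010101001
-----------------
  001100111011000

Answer: 001100111011000 (6616)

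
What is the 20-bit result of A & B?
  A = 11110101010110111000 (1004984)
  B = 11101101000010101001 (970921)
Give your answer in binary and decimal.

Apply & to each column (1 only where both bits are 1):
  11110101010110111000
& 11101101000010101001
----------------------
  11100101000010101000

Answer: 11100101000010101000 (938152)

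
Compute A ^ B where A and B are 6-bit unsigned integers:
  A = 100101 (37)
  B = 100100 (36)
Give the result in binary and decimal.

Apply ^ to each column (1 where bits differ):
  100101
^ 100100
--------
  000001

Answer: 000001 (1)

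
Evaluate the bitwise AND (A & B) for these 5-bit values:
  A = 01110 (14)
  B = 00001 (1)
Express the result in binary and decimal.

Apply & to each column (1 only where both bits are 1):
  01110
& 00001
-------
  00000

Answer: 00000 (0)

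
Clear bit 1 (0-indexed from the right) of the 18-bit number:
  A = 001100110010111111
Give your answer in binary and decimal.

Mask = ~(1 << 1) = 111111111111111101
Bit 1 of A is 1, so AND-ing with the mask clears it to 0.
  001100110010111111
& 111111111111111101
--------------------
  001100110010111101

Answer: 001100110010111101 (52413)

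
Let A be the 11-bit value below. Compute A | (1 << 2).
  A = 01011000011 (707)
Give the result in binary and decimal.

Mask = 1 << 2 = 00000000100
Bit 2 of A is 0, so OR-ing with the mask flips it to 1.
  01011000011
| 00000000100
-------------
  01011000111

Answer: 01011000111 (711)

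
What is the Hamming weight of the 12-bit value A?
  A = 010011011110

010011011110
1-bits at positions (from bit 0 = LSB): 1, 2, 3, 4, 6, 7, 10
Count = 7

Answer: 7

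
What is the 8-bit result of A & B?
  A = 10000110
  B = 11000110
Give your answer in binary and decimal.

Apply & to each column (1 only where both bits are 1):
  10000110
& 11000110
----------
  10000110

Answer: 10000110 (134)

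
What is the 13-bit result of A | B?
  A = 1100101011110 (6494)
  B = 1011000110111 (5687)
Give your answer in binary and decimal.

Apply | to each column (1 where either bit is 1):
  1100101011110
| 1011000110111
---------------
  1111101111111

Answer: 1111101111111 (8063)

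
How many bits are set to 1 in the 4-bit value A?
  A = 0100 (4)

0100
1-bits at positions (from bit 0 = LSB): 2
Count = 1

Answer: 1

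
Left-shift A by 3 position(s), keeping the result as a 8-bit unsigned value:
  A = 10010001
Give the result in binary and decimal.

Shift left by 3: drop the top 3 bit(s), append 3 zero(s) on the right.
  10010001  ->  discard [100], keep [10001], append 000
= 10001000

Answer: 10001000 (136)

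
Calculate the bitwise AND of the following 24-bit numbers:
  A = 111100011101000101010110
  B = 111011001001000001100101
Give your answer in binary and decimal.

Apply & to each column (1 only where both bits are 1):
  111100011101000101010110
& 111011001001000001100101
--------------------------
  111000001001000001000100

Answer: 111000001001000001000100 (14716996)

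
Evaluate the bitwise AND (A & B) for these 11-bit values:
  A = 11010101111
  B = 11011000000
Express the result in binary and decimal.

Apply & to each column (1 only where both bits are 1):
  11010101111
& 11011000000
-------------
  11010000000

Answer: 11010000000 (1664)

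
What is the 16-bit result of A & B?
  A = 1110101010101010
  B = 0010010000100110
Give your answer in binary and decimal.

Apply & to each column (1 only where both bits are 1):
  1110101010101010
& 0010010000100110
------------------
  0010000000100010

Answer: 0010000000100010 (8226)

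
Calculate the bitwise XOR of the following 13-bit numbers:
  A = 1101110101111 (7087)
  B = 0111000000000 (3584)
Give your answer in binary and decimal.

Apply ^ to each column (1 where bits differ):
  1101110101111
^ 0111000000000
---------------
  1010110101111

Answer: 1010110101111 (5551)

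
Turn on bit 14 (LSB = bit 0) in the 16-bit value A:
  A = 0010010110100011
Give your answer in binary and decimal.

Mask = 1 << 14 = 0100000000000000
Bit 14 of A is 0, so OR-ing with the mask flips it to 1.
  0010010110100011
| 0100000000000000
------------------
  0110010110100011

Answer: 0110010110100011 (26019)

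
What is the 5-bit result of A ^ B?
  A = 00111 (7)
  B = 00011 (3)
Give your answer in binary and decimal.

Apply ^ to each column (1 where bits differ):
  00111
^ 00011
-------
  00100

Answer: 00100 (4)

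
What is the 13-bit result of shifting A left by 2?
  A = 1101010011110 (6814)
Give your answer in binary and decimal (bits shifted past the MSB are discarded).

Shift left by 2: drop the top 2 bit(s), append 2 zero(s) on the right.
  1101010011110  ->  discard [11], keep [01010011110], append 00
= 0101001111000

Answer: 0101001111000 (2680)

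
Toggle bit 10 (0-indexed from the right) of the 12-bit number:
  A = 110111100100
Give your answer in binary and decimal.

Mask = 1 << 10 = 010000000000
Bit 10 of A is 1; XOR with the mask flips it to 0.
  110111100100
^ 010000000000
--------------
  100111100100

Answer: 100111100100 (2532)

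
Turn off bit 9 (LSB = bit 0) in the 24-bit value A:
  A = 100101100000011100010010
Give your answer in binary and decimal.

Mask = ~(1 << 9) = 111111111111110111111111
Bit 9 of A is 1, so AND-ing with the mask clears it to 0.
  100101100000011100010010
& 111111111111110111111111
--------------------------
  100101100000010100010010

Answer: 100101100000010100010010 (9831698)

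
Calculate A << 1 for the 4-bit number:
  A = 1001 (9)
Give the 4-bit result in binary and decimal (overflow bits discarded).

Shift left by 1: drop the top 1 bit(s), append 1 zero(s) on the right.
  1001  ->  discard [1], keep [001], append 0
= 0010

Answer: 0010 (2)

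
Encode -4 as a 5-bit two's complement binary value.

1. Binary of +4:  00100
2. Invert bits:     11011
3. Add 1:           11100

Answer: 11100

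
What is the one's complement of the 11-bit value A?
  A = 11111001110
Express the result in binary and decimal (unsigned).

Flip each bit (0->1, 1->0):
  11111001110
  00000110001

Answer: 00000110001 (49)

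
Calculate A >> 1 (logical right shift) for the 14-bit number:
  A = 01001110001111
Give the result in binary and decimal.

Logical shift right by 1: drop the bottom 1 bit(s), prepend 1 zero(s) on the left.
  01001110001111  ->  keep [0100111000111], discard [1], prepend 0
= 00100111000111

Answer: 00100111000111 (2503)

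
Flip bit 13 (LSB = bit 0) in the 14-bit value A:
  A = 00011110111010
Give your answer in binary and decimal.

Mask = 1 << 13 = 10000000000000
Bit 13 of A is 0; XOR with the mask flips it to 1.
  00011110111010
^ 10000000000000
----------------
  10011110111010

Answer: 10011110111010 (10170)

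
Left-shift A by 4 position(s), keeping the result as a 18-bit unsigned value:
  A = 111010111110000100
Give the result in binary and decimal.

Shift left by 4: drop the top 4 bit(s), append 4 zero(s) on the right.
  111010111110000100  ->  discard [1110], keep [10111110000100], append 0000
= 101111100001000000

Answer: 101111100001000000 (194624)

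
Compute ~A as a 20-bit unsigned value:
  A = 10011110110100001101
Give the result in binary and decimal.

Flip each bit (0->1, 1->0):
  10011110110100001101
  01100001001011110010

Answer: 01100001001011110010 (398066)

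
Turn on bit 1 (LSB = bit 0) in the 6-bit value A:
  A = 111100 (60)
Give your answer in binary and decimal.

Mask = 1 << 1 = 000010
Bit 1 of A is 0, so OR-ing with the mask flips it to 1.
  111100
| 000010
--------
  111110

Answer: 111110 (62)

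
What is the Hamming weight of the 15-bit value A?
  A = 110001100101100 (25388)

110001100101100
1-bits at positions (from bit 0 = LSB): 2, 3, 5, 8, 9, 13, 14
Count = 7

Answer: 7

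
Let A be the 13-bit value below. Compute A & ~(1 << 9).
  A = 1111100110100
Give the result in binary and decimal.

Mask = ~(1 << 9) = 1110111111111
Bit 9 of A is 1, so AND-ing with the mask clears it to 0.
  1111100110100
& 1110111111111
---------------
  1110100110100

Answer: 1110100110100 (7476)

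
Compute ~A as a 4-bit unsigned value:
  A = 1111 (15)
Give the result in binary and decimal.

Flip each bit (0->1, 1->0):
  1111
  0000

Answer: 0000 (0)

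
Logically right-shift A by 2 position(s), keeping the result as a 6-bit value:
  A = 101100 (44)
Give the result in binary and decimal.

Logical shift right by 2: drop the bottom 2 bit(s), prepend 2 zero(s) on the left.
  101100  ->  keep [1011], discard [00], prepend 00
= 001011

Answer: 001011 (11)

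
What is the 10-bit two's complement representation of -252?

1. Binary of +252:  0011111100
2. Invert bits:     1100000011
3. Add 1:           1100000100

Answer: 1100000100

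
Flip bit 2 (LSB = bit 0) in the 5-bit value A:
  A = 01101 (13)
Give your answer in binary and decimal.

Mask = 1 << 2 = 00100
Bit 2 of A is 1; XOR with the mask flips it to 0.
  01101
^ 00100
-------
  01001

Answer: 01001 (9)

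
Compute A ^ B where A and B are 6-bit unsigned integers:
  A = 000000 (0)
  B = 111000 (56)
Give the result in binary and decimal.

Apply ^ to each column (1 where bits differ):
  000000
^ 111000
--------
  111000

Answer: 111000 (56)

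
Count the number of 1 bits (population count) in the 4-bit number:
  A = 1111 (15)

1111
1-bits at positions (from bit 0 = LSB): 0, 1, 2, 3
Count = 4

Answer: 4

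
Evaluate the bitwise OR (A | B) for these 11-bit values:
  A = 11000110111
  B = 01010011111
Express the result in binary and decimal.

Apply | to each column (1 where either bit is 1):
  11000110111
| 01010011111
-------------
  11010111111

Answer: 11010111111 (1727)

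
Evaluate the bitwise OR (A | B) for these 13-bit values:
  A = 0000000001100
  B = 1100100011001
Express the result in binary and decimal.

Apply | to each column (1 where either bit is 1):
  0000000001100
| 1100100011001
---------------
  1100100011101

Answer: 1100100011101 (6429)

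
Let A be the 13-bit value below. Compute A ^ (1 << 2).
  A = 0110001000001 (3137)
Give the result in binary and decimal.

Mask = 1 << 2 = 0000000000100
Bit 2 of A is 0; XOR with the mask flips it to 1.
  0110001000001
^ 0000000000100
---------------
  0110001000101

Answer: 0110001000101 (3141)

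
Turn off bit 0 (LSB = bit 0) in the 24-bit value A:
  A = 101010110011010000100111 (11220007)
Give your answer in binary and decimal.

Mask = ~(1 << 0) = 111111111111111111111110
Bit 0 of A is 1, so AND-ing with the mask clears it to 0.
  101010110011010000100111
& 111111111111111111111110
--------------------------
  101010110011010000100110

Answer: 101010110011010000100110 (11220006)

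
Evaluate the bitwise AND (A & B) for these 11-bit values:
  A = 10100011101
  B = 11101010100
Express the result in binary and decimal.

Apply & to each column (1 only where both bits are 1):
  10100011101
& 11101010100
-------------
  10100010100

Answer: 10100010100 (1300)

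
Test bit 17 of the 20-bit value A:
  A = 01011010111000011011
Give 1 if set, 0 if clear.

Bit 17 is the 18th from the right.
  01011010111000011011
    ^
That bit is 0.

Answer: 0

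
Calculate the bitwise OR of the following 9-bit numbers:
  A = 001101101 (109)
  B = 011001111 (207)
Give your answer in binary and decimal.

Apply | to each column (1 where either bit is 1):
  001101101
| 011001111
-----------
  011101111

Answer: 011101111 (239)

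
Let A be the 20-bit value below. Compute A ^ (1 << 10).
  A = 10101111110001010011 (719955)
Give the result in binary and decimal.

Mask = 1 << 10 = 00000000010000000000
Bit 10 of A is 1; XOR with the mask flips it to 0.
  10101111110001010011
^ 00000000010000000000
----------------------
  10101111100001010011

Answer: 10101111100001010011 (718931)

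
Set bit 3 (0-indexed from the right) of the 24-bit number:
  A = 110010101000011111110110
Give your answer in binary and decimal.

Mask = 1 << 3 = 000000000000000000001000
Bit 3 of A is 0, so OR-ing with the mask flips it to 1.
  110010101000011111110110
| 000000000000000000001000
--------------------------
  110010101000011111111110

Answer: 110010101000011111111110 (13273086)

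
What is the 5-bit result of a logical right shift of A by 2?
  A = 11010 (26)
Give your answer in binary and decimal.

Logical shift right by 2: drop the bottom 2 bit(s), prepend 2 zero(s) on the left.
  11010  ->  keep [110], discard [10], prepend 00
= 00110

Answer: 00110 (6)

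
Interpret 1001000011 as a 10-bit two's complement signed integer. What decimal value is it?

MSB is 1, so the value is negative. Find the magnitude:
1. Invert bits:  0110111100
2. Add 1:        0110111101  = 445
3. Apply sign:   -445

Answer: -445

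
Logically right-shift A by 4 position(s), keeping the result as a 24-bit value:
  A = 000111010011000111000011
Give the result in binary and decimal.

Logical shift right by 4: drop the bottom 4 bit(s), prepend 4 zero(s) on the left.
  000111010011000111000011  ->  keep [00011101001100011100], discard [0011], prepend 0000
= 000000011101001100011100

Answer: 000000011101001100011100 (119580)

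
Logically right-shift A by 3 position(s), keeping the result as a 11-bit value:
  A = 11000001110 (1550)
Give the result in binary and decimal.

Logical shift right by 3: drop the bottom 3 bit(s), prepend 3 zero(s) on the left.
  11000001110  ->  keep [11000001], discard [110], prepend 000
= 00011000001

Answer: 00011000001 (193)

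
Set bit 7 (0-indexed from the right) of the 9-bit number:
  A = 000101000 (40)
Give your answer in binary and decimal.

Mask = 1 << 7 = 010000000
Bit 7 of A is 0, so OR-ing with the mask flips it to 1.
  000101000
| 010000000
-----------
  010101000

Answer: 010101000 (168)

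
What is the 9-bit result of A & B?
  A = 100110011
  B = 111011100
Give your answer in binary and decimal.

Apply & to each column (1 only where both bits are 1):
  100110011
& 111011100
-----------
  100010000

Answer: 100010000 (272)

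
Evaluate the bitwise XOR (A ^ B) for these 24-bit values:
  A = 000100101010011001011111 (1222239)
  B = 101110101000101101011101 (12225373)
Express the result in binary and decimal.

Apply ^ to each column (1 where bits differ):
  000100101010011001011111
^ 101110101000101101011101
--------------------------
  101010000010110100000010

Answer: 101010000010110100000010 (11021570)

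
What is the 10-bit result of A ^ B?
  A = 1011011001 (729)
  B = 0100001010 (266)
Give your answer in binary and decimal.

Apply ^ to each column (1 where bits differ):
  1011011001
^ 0100001010
------------
  1111010011

Answer: 1111010011 (979)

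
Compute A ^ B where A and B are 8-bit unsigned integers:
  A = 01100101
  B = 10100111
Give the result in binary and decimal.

Apply ^ to each column (1 where bits differ):
  01100101
^ 10100111
----------
  11000010

Answer: 11000010 (194)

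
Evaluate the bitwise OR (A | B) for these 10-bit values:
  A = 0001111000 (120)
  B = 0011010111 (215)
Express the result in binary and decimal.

Apply | to each column (1 where either bit is 1):
  0001111000
| 0011010111
------------
  0011111111

Answer: 0011111111 (255)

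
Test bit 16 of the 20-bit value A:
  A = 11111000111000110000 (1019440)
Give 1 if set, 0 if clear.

Bit 16 is the 17th from the right.
  11111000111000110000
     ^
That bit is 1.

Answer: 1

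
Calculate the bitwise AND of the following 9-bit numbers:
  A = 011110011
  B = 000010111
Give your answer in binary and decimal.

Apply & to each column (1 only where both bits are 1):
  011110011
& 000010111
-----------
  000010011

Answer: 000010011 (19)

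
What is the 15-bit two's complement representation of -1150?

1. Binary of +1150:  000010001111110
2. Invert bits:     111101110000001
3. Add 1:           111101110000010

Answer: 111101110000010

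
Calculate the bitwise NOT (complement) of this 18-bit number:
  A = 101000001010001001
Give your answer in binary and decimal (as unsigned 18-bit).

Flip each bit (0->1, 1->0):
  101000001010001001
  010111110101110110

Answer: 010111110101110110 (97654)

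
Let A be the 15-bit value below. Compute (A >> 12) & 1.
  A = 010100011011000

Bit 12 is the 13th from the right.
  010100011011000
    ^
That bit is 0.

Answer: 0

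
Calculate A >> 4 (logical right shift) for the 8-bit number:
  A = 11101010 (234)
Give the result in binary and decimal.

Logical shift right by 4: drop the bottom 4 bit(s), prepend 4 zero(s) on the left.
  11101010  ->  keep [1110], discard [1010], prepend 0000
= 00001110

Answer: 00001110 (14)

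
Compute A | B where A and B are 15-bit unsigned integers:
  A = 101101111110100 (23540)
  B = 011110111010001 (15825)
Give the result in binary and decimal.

Apply | to each column (1 where either bit is 1):
  101101111110100
| 011110111010001
-----------------
  111111111110101

Answer: 111111111110101 (32757)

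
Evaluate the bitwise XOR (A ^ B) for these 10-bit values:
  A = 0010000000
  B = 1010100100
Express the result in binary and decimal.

Apply ^ to each column (1 where bits differ):
  0010000000
^ 1010100100
------------
  1000100100

Answer: 1000100100 (548)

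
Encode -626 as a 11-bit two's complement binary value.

1. Binary of +626:  01001110010
2. Invert bits:     10110001101
3. Add 1:           10110001110

Answer: 10110001110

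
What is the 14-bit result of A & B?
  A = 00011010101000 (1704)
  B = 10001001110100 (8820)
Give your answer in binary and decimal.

Apply & to each column (1 only where both bits are 1):
  00011010101000
& 10001001110100
----------------
  00001000100000

Answer: 00001000100000 (544)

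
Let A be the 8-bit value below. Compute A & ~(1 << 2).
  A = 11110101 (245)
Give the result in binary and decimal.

Mask = ~(1 << 2) = 11111011
Bit 2 of A is 1, so AND-ing with the mask clears it to 0.
  11110101
& 11111011
----------
  11110001

Answer: 11110001 (241)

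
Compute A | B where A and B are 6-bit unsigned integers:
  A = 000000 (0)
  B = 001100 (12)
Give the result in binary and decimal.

Apply | to each column (1 where either bit is 1):
  000000
| 001100
--------
  001100

Answer: 001100 (12)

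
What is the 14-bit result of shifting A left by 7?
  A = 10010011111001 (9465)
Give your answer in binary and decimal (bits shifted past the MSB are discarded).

Shift left by 7: drop the top 7 bit(s), append 7 zero(s) on the right.
  10010011111001  ->  discard [1001001], keep [1111001], append 0000000
= 11110010000000

Answer: 11110010000000 (15488)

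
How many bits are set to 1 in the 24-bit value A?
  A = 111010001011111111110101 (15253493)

111010001011111111110101
1-bits at positions (from bit 0 = LSB): 0, 2, 4, 5, 6, 7, 8, 9, 10, 11, 12, 13, 15, 19, 21, 22, 23
Count = 17

Answer: 17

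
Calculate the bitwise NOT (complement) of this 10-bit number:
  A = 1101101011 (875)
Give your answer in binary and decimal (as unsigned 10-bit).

Flip each bit (0->1, 1->0):
  1101101011
  0010010100

Answer: 0010010100 (148)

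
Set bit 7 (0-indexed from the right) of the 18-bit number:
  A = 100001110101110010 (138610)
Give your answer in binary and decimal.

Mask = 1 << 7 = 000000000010000000
Bit 7 of A is 0, so OR-ing with the mask flips it to 1.
  100001110101110010
| 000000000010000000
--------------------
  100001110111110010

Answer: 100001110111110010 (138738)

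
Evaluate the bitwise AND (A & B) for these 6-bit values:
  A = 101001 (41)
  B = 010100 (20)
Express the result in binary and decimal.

Apply & to each column (1 only where both bits are 1):
  101001
& 010100
--------
  000000

Answer: 000000 (0)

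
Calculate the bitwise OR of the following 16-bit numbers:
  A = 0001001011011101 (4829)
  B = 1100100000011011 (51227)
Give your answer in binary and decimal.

Apply | to each column (1 where either bit is 1):
  0001001011011101
| 1100100000011011
------------------
  1101101011011111

Answer: 1101101011011111 (56031)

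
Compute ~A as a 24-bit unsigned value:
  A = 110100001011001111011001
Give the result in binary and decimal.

Flip each bit (0->1, 1->0):
  110100001011001111011001
  001011110100110000100110

Answer: 001011110100110000100110 (3099686)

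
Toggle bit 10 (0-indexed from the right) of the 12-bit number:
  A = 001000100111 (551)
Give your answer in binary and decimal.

Mask = 1 << 10 = 010000000000
Bit 10 of A is 0; XOR with the mask flips it to 1.
  001000100111
^ 010000000000
--------------
  011000100111

Answer: 011000100111 (1575)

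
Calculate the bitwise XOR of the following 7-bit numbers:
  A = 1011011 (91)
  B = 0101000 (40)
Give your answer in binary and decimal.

Apply ^ to each column (1 where bits differ):
  1011011
^ 0101000
---------
  1110011

Answer: 1110011 (115)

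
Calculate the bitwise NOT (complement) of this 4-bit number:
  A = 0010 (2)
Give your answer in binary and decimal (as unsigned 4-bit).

Flip each bit (0->1, 1->0):
  0010
  1101

Answer: 1101 (13)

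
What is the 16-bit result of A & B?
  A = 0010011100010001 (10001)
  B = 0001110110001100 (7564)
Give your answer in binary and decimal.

Apply & to each column (1 only where both bits are 1):
  0010011100010001
& 0001110110001100
------------------
  0000010100000000

Answer: 0000010100000000 (1280)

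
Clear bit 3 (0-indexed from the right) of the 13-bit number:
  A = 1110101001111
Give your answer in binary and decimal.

Mask = ~(1 << 3) = 1111111110111
Bit 3 of A is 1, so AND-ing with the mask clears it to 0.
  1110101001111
& 1111111110111
---------------
  1110101000111

Answer: 1110101000111 (7495)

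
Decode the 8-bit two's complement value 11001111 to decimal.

MSB is 1, so the value is negative. Find the magnitude:
1. Invert bits:  00110000
2. Add 1:        00110001  = 49
3. Apply sign:   -49

Answer: -49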